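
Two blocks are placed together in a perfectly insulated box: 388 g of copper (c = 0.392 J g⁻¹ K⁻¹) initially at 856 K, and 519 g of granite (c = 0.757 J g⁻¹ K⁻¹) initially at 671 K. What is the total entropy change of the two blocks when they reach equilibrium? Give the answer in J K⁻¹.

Energy balance: T_f = (m₁c₁T₁ + m₂c₂T₂)/(m₁c₁ + m₂c₂) = 722.63 K.
ΔS₁ = m₁c₁ ln(T_f/T₁) = 152.096 × ln(722.63/856) = -25.76 J/K.
ΔS₂ = m₂c₂ ln(T_f/T₂) = 392.883 × ln(722.63/671) = 29.12 J/K.
ΔS_total = -25.76 + 29.12 = 3.36 J/K.

ΔS_total = 3.36 J/K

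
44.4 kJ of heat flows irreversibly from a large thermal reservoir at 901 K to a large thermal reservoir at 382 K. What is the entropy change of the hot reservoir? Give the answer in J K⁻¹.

The hot reservoir loses heat Q, so ΔS_hot = −Q/T_H = −44400/901 = -49.3 J/K.

ΔS_hot = -49.3 J/K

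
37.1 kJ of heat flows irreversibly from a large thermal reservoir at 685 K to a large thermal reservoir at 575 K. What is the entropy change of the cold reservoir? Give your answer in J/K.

The cold reservoir gains heat Q, so ΔS_cold = +Q/T_C = 37100/575 = 64.5 J/K.

ΔS_cold = 64.5 J/K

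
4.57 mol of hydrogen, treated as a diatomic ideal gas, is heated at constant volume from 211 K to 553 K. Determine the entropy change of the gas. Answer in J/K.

ΔS = 91.5 J/K

At constant volume, ΔS = nC_V ln(T₂/T₁) with C_V = 5R/2 = 20.79 J mol⁻¹ K⁻¹.
ΔS = 4.57 × 20.79 × ln(553/211) = 91.5 J/K.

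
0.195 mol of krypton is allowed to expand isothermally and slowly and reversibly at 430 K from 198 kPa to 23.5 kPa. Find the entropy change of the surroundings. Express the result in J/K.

ΔS_surr = -3.46 J/K

For an isothermal ideal gas ΔS_gas = nR ln(P₁/P₂) = 0.195 × 8.314 × ln(198/23.5) = 3.46 J/K.
The process is reversible, so ΔS_surr = −ΔS_gas = -3.46 J/K and ΔS_universe = 0.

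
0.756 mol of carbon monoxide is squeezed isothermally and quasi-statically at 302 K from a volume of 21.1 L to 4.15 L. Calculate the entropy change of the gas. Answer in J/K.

For an isothermal ideal gas ΔS_gas = nR ln(V₂/V₁) = 0.756 × 8.314 × ln(4.15/21.1) = -10.2 J/K.

ΔS_gas = -10.2 J/K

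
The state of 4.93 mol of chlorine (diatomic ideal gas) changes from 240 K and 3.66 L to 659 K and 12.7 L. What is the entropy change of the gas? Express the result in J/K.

Entropy is a state function: ΔS = nC_V ln(T₂/T₁) + nR ln(V₂/V₁), with C_V = 5R/2 = 20.79 J mol⁻¹ K⁻¹ for a diatomic ideal gas.
ΔS = 4.93 × [20.79 × ln(659/240) + 8.314 × ln(12.7/3.66)] = 154 J/K.

ΔS = 154 J/K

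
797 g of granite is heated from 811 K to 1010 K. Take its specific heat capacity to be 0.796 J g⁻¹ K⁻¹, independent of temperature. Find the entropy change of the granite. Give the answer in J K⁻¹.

ΔS = ∫dQ_rev/T = m c ln(T₂/T₁) = 797 × 0.796 × ln(1010/811) = 139 J/K.

ΔS = 139 J/K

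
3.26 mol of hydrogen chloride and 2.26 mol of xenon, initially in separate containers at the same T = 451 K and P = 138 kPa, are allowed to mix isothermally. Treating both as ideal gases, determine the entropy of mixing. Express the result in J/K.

Mole fractions: x_A = 3.26/5.52 = 0.591, x_B = 0.409.
ΔS_mix = −R(n_A ln x_A + n_B ln x_B) = −8.314 × (3.26 ln 0.591 + 2.26 ln 0.409) = 31.1 J/K.

ΔS_mix = 31.1 J/K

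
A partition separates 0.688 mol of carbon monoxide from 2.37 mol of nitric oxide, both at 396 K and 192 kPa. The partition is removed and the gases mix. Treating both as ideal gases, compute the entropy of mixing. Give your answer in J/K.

Mole fractions: x_A = 0.688/3.06 = 0.225, x_B = 0.775.
ΔS_mix = −R(n_A ln x_A + n_B ln x_B) = −8.314 × (0.688 ln 0.225 + 2.37 ln 0.775) = 13.6 J/K.

ΔS_mix = 13.6 J/K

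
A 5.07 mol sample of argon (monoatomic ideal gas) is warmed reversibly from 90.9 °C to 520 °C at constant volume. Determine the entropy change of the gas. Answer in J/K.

ΔS = 49.2 J/K

In kelvin: T₁ = 364.05 K, T₂ = 793.15 K. At constant volume, ΔS = nC_V ln(T₂/T₁) with C_V = 3R/2 = 12.47 J mol⁻¹ K⁻¹.
ΔS = 5.07 × 12.47 × ln(793.15/364.05) = 49.2 J/K.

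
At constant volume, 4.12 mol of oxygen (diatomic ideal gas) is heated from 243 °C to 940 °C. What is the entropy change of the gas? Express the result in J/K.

In kelvin: T₁ = 516.15 K, T₂ = 1213.15 K. At constant volume, ΔS = nC_V ln(T₂/T₁) with C_V = 5R/2 = 20.79 J mol⁻¹ K⁻¹.
ΔS = 4.12 × 20.79 × ln(1213.15/516.15) = 73.2 J/K.

ΔS = 73.2 J/K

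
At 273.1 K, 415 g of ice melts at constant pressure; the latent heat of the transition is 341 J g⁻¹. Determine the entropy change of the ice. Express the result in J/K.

Heat absorbed by the substance: Q = mL = 415 × 341 = 141515 J.
At constant T, ΔS = Q_rev/T = 141515 / 273.1 = 518 J/K.

ΔS = 518 J/K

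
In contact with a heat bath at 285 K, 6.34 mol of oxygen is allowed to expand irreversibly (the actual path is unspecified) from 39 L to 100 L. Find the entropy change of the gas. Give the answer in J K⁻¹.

Entropy is a state function, so ΔS_gas depends only on the end states.
For an isothermal ideal gas ΔS_gas = nR ln(V₂/V₁) = 6.34 × 8.314 × ln(100/39) = 49.6 J/K.

ΔS_gas = 49.6 J/K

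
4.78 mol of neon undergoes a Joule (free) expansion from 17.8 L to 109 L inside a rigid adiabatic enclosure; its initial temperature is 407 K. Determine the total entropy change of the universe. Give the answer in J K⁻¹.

For an ideal gas in free expansion Q = 0 and W = 0, so T is unchanged.
Entropy is a state function; using a reversible isothermal path, ΔS_gas = nR ln(V₂/V₁) = 4.78 × 8.314 × ln(109/17.8) = 72 J/K.
The insulated surroundings exchange no heat, so ΔS_surr = 0 and ΔS_universe = ΔS_gas.

ΔS_universe = 72 J/K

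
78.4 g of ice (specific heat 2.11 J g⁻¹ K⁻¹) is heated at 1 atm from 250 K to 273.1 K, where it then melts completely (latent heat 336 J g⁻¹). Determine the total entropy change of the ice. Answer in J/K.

Warming step: ΔS₁ = m c ln(T_tr/T_i) = 78.4 × 2.11 × ln(273.1/250) = 14.62 J/K.
Phase change: ΔS₂ = +mL/T_tr = 78.4 × 336 / 273.1 = 96.46 J/K.
ΔS_total = (14.62) + (96.46) = 111 J/K.

ΔS = 111 J/K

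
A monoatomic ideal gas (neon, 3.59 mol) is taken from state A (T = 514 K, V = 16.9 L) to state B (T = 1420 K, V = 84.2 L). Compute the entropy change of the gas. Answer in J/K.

ΔS = 93.4 J/K

Entropy is a state function: ΔS = nC_V ln(T₂/T₁) + nR ln(V₂/V₁), with C_V = 3R/2 = 12.47 J mol⁻¹ K⁻¹ for a monoatomic ideal gas.
ΔS = 3.59 × [12.47 × ln(1420/514) + 8.314 × ln(84.2/16.9)] = 93.4 J/K.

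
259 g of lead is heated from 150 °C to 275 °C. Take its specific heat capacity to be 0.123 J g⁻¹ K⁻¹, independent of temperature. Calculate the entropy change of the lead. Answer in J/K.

In kelvin: T₁ = 423.15 K, T₂ = 548.15 K. ΔS = ∫dQ_rev/T = m c ln(T₂/T₁) = 259 × 0.123 × ln(548.15/423.15) = 8.25 J/K.

ΔS = 8.25 J/K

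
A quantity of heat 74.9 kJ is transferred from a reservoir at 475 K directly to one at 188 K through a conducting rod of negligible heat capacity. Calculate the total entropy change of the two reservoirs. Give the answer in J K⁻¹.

ΔS_total = 241 J/K

ΔS_hot = −Q/T_H = −74900/475 = -157.7 J/K and ΔS_cold = +Q/T_C = 74900/188 = 398.4 J/K.
ΔS_total = -157.7 + 398.4 = 241 J/K, positive as the second law requires.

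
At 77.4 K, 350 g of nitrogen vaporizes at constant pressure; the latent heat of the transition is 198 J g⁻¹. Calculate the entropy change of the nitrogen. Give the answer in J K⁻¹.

ΔS = 895 J/K

Heat absorbed by the substance: Q = mL = 350 × 198 = 69300 J.
At constant T, ΔS = Q_rev/T = 69300 / 77.4 = 895 J/K.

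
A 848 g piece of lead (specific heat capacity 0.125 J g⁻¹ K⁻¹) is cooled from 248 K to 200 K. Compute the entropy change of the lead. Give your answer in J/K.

ΔS = ∫dQ_rev/T = m c ln(T₂/T₁) = 848 × 0.125 × ln(200/248) = -22.8 J/K.

ΔS = -22.8 J/K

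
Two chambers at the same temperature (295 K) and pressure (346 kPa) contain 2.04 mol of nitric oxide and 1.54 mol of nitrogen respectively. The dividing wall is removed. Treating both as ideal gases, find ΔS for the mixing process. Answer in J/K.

Mole fractions: x_A = 2.04/3.58 = 0.57, x_B = 0.43.
ΔS_mix = −R(n_A ln x_A + n_B ln x_B) = −8.314 × (2.04 ln 0.57 + 1.54 ln 0.43) = 20.3 J/K.

ΔS_mix = 20.3 J/K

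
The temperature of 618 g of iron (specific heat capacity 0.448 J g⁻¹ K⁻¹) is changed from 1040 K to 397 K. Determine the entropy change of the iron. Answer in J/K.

ΔS = ∫dQ_rev/T = m c ln(T₂/T₁) = 618 × 0.448 × ln(397/1040) = -267 J/K.

ΔS = -267 J/K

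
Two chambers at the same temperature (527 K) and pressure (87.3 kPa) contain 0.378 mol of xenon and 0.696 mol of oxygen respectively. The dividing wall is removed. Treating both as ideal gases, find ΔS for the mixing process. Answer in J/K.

ΔS_mix = 5.79 J/K

Mole fractions: x_A = 0.378/1.07 = 0.352, x_B = 0.648.
ΔS_mix = −R(n_A ln x_A + n_B ln x_B) = −8.314 × (0.378 ln 0.352 + 0.696 ln 0.648) = 5.79 J/K.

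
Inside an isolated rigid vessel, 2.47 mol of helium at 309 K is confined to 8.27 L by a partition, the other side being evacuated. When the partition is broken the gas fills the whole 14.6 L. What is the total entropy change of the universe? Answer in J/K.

For an ideal gas in free expansion Q = 0 and W = 0, so T is unchanged.
Entropy is a state function; using a reversible isothermal path, ΔS_gas = nR ln(V₂/V₁) = 2.47 × 8.314 × ln(14.6/8.27) = 11.7 J/K.
The insulated surroundings exchange no heat, so ΔS_surr = 0 and ΔS_universe = ΔS_gas.

ΔS_universe = 11.7 J/K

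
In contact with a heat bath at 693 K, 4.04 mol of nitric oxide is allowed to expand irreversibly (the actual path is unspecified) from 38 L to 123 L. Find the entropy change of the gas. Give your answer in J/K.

ΔS_gas = 39.5 J/K

Entropy is a state function, so ΔS_gas depends only on the end states.
For an isothermal ideal gas ΔS_gas = nR ln(V₂/V₁) = 4.04 × 8.314 × ln(123/38) = 39.5 J/K.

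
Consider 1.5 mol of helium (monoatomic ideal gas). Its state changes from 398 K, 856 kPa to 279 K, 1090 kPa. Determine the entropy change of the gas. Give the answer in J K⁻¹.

ΔS = nC_p ln(T₂/T₁) − nR ln(P₂/P₁), with C_p = 5R/2 = 20.79 J mol⁻¹ K⁻¹ for a monoatomic ideal gas.
ΔS = 1.5 × [20.79 × ln(279/398) − 8.314 × ln(1090/856)] = -14.1 J/K.

ΔS = -14.1 J/K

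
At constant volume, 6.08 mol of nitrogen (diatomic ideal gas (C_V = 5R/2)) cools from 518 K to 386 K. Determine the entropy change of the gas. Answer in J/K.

At constant volume, ΔS = nC_V ln(T₂/T₁) with C_V = 5R/2 = 20.79 J mol⁻¹ K⁻¹.
ΔS = 6.08 × 20.79 × ln(386/518) = -37.2 J/K.

ΔS = -37.2 J/K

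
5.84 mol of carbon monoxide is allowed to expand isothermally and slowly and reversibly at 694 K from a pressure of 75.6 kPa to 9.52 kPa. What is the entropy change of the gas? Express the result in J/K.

ΔS_gas = 101 J/K

For an isothermal ideal gas ΔS_gas = nR ln(P₁/P₂) = 5.84 × 8.314 × ln(75.6/9.52) = 101 J/K.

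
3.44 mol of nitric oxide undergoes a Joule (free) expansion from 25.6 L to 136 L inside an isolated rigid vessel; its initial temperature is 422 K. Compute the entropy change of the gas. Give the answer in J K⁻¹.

ΔS_gas = 47.8 J/K

No heat is exchanged and no work is done, so the ideal-gas temperature stays constant.
Entropy is a state function; using a reversible isothermal path, ΔS_gas = nR ln(V₂/V₁) = 3.44 × 8.314 × ln(136/25.6) = 47.8 J/K.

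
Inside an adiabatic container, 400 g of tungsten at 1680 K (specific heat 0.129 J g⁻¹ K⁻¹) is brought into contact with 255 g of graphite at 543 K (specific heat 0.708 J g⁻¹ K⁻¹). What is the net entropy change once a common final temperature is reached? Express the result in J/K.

ΔS_total = 30.4 J/K

Energy balance: T_f = (m₁c₁T₁ + m₂c₂T₂)/(m₁c₁ + m₂c₂) = 795.73 K.
ΔS₁ = m₁c₁ ln(T_f/T₁) = 51.6 × ln(795.73/1680) = -38.56 J/K.
ΔS₂ = m₂c₂ ln(T_f/T₂) = 180.54 × ln(795.73/543) = 68.99 J/K.
ΔS_total = -38.56 + 68.99 = 30.4 J/K.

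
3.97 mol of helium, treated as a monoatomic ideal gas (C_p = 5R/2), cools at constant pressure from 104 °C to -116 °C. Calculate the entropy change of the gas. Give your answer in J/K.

ΔS = -72.2 J/K

In kelvin: T₁ = 377.15 K, T₂ = 157.15 K. At constant pressure, ΔS = nC_p ln(T₂/T₁) with C_p = 5R/2 = 20.79 J mol⁻¹ K⁻¹.
ΔS = 3.97 × 20.79 × ln(157.15/377.15) = -72.2 J/K.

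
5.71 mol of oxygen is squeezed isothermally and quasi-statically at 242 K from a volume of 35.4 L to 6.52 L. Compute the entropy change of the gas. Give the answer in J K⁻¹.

For an isothermal ideal gas ΔS_gas = nR ln(V₂/V₁) = 5.71 × 8.314 × ln(6.52/35.4) = -80.3 J/K.

ΔS_gas = -80.3 J/K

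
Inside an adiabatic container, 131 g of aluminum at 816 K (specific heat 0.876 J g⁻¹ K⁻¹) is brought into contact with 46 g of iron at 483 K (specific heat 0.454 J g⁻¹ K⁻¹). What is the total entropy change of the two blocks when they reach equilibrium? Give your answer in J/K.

Energy balance: T_f = (m₁c₁T₁ + m₂c₂T₂)/(m₁c₁ + m₂c₂) = 764.73 K.
ΔS₁ = m₁c₁ ln(T_f/T₁) = 114.756 × ln(764.73/816) = -7.447 J/K.
ΔS₂ = m₂c₂ ln(T_f/T₂) = 20.884 × ln(764.73/483) = 9.596 J/K.
ΔS_total = -7.447 + 9.596 = 2.15 J/K.

ΔS_total = 2.15 J/K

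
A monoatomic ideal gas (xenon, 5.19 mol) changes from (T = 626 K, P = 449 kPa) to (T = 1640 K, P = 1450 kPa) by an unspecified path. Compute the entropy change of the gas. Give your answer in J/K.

ΔS = 53.3 J/K

ΔS = nC_p ln(T₂/T₁) − nR ln(P₂/P₁), with C_p = 5R/2 = 20.79 J mol⁻¹ K⁻¹ for a monoatomic ideal gas.
ΔS = 5.19 × [20.79 × ln(1640/626) − 8.314 × ln(1450/449)] = 53.3 J/K.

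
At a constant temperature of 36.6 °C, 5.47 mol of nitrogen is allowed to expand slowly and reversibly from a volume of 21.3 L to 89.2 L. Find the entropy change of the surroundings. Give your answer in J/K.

For an isothermal ideal gas ΔS_gas = nR ln(V₂/V₁) = 5.47 × 8.314 × ln(89.2/21.3) = 65.1 J/K.
The process is reversible, so ΔS_surr = −ΔS_gas = -65.1 J/K and ΔS_universe = 0.

ΔS_surr = -65.1 J/K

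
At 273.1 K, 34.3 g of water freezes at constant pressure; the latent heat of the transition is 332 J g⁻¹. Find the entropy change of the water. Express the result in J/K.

Heat released by the substance: Q = −mL = −34.3 × 332 = −11387.6 J.
At constant T, ΔS = Q_rev/T = −11387.6 / 273.1 = -41.7 J/K.

ΔS = -41.7 J/K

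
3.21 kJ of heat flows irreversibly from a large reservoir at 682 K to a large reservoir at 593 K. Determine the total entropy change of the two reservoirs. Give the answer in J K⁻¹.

ΔS_hot = −Q/T_H = −3210/682 = -4.707 J/K and ΔS_cold = +Q/T_C = 3210/593 = 5.413 J/K.
ΔS_total = -4.707 + 5.413 = 0.706 J/K, positive as the second law requires.

ΔS_total = 0.706 J/K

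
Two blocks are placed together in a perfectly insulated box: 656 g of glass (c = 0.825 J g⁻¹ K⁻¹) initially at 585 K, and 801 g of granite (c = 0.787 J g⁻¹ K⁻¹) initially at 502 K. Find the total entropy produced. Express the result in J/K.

Energy balance: T_f = (m₁c₁T₁ + m₂c₂T₂)/(m₁c₁ + m₂c₂) = 540.34 K.
ΔS₁ = m₁c₁ ln(T_f/T₁) = 541.2 × ln(540.34/585) = -42.98 J/K.
ΔS₂ = m₂c₂ ln(T_f/T₂) = 630.387 × ln(540.34/502) = 46.4 J/K.
ΔS_total = -42.98 + 46.4 = 3.42 J/K.

ΔS_total = 3.42 J/K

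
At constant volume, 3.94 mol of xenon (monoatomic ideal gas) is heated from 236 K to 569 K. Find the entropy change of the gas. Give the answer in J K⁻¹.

At constant volume, ΔS = nC_V ln(T₂/T₁) with C_V = 3R/2 = 12.47 J mol⁻¹ K⁻¹.
ΔS = 3.94 × 12.47 × ln(569/236) = 43.2 J/K.

ΔS = 43.2 J/K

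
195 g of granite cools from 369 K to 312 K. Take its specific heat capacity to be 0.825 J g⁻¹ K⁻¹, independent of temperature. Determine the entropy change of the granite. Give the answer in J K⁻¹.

ΔS = -27 J/K

ΔS = ∫dQ_rev/T = m c ln(T₂/T₁) = 195 × 0.825 × ln(312/369) = -27 J/K.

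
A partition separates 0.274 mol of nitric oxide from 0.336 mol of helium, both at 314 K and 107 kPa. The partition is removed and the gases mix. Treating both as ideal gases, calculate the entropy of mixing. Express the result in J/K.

ΔS_mix = 3.49 J/K

Mole fractions: x_A = 0.274/0.61 = 0.449, x_B = 0.551.
ΔS_mix = −R(n_A ln x_A + n_B ln x_B) = −8.314 × (0.274 ln 0.449 + 0.336 ln 0.551) = 3.49 J/K.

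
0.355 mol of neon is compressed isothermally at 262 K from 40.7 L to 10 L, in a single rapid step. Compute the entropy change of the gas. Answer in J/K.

Entropy is a state function, so ΔS_gas depends only on the end states.
For an isothermal ideal gas ΔS_gas = nR ln(V₂/V₁) = 0.355 × 8.314 × ln(10/40.7) = -4.14 J/K.

ΔS_gas = -4.14 J/K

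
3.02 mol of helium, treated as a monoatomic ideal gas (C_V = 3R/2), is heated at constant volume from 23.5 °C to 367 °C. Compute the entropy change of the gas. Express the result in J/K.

In kelvin: T₁ = 296.65 K, T₂ = 640.15 K. At constant volume, ΔS = nC_V ln(T₂/T₁) with C_V = 3R/2 = 12.47 J mol⁻¹ K⁻¹.
ΔS = 3.02 × 12.47 × ln(640.15/296.65) = 29 J/K.

ΔS = 29 J/K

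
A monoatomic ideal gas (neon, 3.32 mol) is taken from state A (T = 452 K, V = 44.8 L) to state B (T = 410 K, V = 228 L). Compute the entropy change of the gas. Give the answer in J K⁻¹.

Entropy is a state function: ΔS = nC_V ln(T₂/T₁) + nR ln(V₂/V₁), with C_V = 3R/2 = 12.47 J mol⁻¹ K⁻¹ for a monoatomic ideal gas.
ΔS = 3.32 × [12.47 × ln(410/452) + 8.314 × ln(228/44.8)] = 40.9 J/K.

ΔS = 40.9 J/K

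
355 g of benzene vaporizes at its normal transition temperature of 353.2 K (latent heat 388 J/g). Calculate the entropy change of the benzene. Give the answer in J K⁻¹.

Heat absorbed by the substance: Q = mL = 355 × 388 = 137740 J.
At constant T, ΔS = Q_rev/T = 137740 / 353.2 = 390 J/K.

ΔS = 390 J/K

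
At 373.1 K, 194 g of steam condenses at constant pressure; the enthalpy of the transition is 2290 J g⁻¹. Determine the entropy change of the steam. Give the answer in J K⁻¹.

Heat released by the substance: Q = −mL = −194 × 2290 = −444260 J.
At constant T, ΔS = Q_rev/T = −444260 / 373.1 = -1190 J/K.

ΔS = -1190 J/K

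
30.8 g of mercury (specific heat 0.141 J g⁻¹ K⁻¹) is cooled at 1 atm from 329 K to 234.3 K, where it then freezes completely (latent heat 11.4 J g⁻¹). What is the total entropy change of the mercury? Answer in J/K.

Cooling step: ΔS₁ = m c ln(T_tr/T_i) = 30.8 × 0.141 × ln(234.3/329) = -1.474 J/K.
Phase change: ΔS₂ = −mL/T_tr = −30.8 × 11.4 / 234.3 = -1.499 J/K.
ΔS_total = (-1.474) + (-1.499) = -2.97 J/K.

ΔS = -2.97 J/K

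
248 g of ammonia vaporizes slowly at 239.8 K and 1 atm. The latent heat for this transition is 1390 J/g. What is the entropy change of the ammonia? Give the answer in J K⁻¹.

Heat absorbed by the substance: Q = mL = 248 × 1390 = 344720 J.
At constant T, ΔS = Q_rev/T = 344720 / 239.8 = 1440 J/K.

ΔS = 1440 J/K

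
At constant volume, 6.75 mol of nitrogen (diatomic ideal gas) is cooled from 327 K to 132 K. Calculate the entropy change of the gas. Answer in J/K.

ΔS = -127 J/K

At constant volume, ΔS = nC_V ln(T₂/T₁) with C_V = 5R/2 = 20.79 J mol⁻¹ K⁻¹.
ΔS = 6.75 × 20.79 × ln(132/327) = -127 J/K.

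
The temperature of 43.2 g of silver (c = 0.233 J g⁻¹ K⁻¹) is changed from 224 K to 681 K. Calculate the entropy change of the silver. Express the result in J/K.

ΔS = ∫dQ_rev/T = m c ln(T₂/T₁) = 43.2 × 0.233 × ln(681/224) = 11.2 J/K.

ΔS = 11.2 J/K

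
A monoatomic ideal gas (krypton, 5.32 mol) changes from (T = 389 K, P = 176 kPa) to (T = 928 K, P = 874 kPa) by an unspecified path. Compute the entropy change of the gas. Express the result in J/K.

ΔS = nC_p ln(T₂/T₁) − nR ln(P₂/P₁), with C_p = 5R/2 = 20.79 J mol⁻¹ K⁻¹ for a monoatomic ideal gas.
ΔS = 5.32 × [20.79 × ln(928/389) − 8.314 × ln(874/176)] = 25.3 J/K.

ΔS = 25.3 J/K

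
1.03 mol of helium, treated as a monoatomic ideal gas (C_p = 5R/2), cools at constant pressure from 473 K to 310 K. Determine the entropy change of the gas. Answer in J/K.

ΔS = -9.05 J/K

At constant pressure, ΔS = nC_p ln(T₂/T₁) with C_p = 5R/2 = 20.79 J mol⁻¹ K⁻¹.
ΔS = 1.03 × 20.79 × ln(310/473) = -9.05 J/K.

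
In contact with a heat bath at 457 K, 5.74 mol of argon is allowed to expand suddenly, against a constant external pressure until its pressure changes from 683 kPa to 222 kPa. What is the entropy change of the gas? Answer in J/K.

Entropy is a state function, so ΔS_gas depends only on the end states.
For an isothermal ideal gas ΔS_gas = nR ln(P₁/P₂) = 5.74 × 8.314 × ln(683/222) = 53.6 J/K.

ΔS_gas = 53.6 J/K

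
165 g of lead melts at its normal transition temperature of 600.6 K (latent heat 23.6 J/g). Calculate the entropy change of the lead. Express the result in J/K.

Heat absorbed by the substance: Q = mL = 165 × 23.6 = 3894 J.
At constant T, ΔS = Q_rev/T = 3894 / 600.6 = 6.48 J/K.

ΔS = 6.48 J/K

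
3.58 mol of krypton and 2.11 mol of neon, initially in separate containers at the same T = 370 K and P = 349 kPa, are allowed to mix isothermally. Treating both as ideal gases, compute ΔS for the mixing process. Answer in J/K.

ΔS_mix = 31.2 J/K

Mole fractions: x_A = 3.58/5.69 = 0.629, x_B = 0.371.
ΔS_mix = −R(n_A ln x_A + n_B ln x_B) = −8.314 × (3.58 ln 0.629 + 2.11 ln 0.371) = 31.2 J/K.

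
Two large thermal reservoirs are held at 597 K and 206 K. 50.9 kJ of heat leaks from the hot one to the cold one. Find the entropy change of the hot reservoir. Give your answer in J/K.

The hot reservoir loses heat Q, so ΔS_hot = −Q/T_H = −50900/597 = -85.3 J/K.

ΔS_hot = -85.3 J/K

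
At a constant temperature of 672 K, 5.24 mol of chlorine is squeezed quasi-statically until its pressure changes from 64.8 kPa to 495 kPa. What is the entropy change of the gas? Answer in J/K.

ΔS_gas = -88.6 J/K

For an isothermal ideal gas ΔS_gas = nR ln(P₁/P₂) = 5.24 × 8.314 × ln(64.8/495) = -88.6 J/K.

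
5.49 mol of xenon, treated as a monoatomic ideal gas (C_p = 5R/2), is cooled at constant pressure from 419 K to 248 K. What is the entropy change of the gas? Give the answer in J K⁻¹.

At constant pressure, ΔS = nC_p ln(T₂/T₁) with C_p = 5R/2 = 20.79 J mol⁻¹ K⁻¹.
ΔS = 5.49 × 20.79 × ln(248/419) = -59.8 J/K.

ΔS = -59.8 J/K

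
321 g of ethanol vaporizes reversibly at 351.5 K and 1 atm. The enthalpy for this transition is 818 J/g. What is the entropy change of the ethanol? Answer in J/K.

ΔS = 747 J/K

Heat absorbed by the substance: Q = mL = 321 × 818 = 262578 J.
At constant T, ΔS = Q_rev/T = 262578 / 351.5 = 747 J/K.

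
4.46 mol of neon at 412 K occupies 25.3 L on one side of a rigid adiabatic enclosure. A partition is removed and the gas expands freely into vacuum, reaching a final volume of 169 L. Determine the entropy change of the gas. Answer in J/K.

For an ideal gas in free expansion Q = 0 and W = 0, so T is unchanged.
Entropy is a state function; using a reversible isothermal path, ΔS_gas = nR ln(V₂/V₁) = 4.46 × 8.314 × ln(169/25.3) = 70.4 J/K.

ΔS_gas = 70.4 J/K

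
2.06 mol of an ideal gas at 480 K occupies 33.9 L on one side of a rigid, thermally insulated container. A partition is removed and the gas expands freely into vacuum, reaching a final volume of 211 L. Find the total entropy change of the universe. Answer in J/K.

No heat is exchanged and no work is done, so the ideal-gas temperature stays constant.
Entropy is a state function; using a reversible isothermal path, ΔS_gas = nR ln(V₂/V₁) = 2.06 × 8.314 × ln(211/33.9) = 31.3 J/K.
The insulated surroundings exchange no heat, so ΔS_surr = 0 and ΔS_universe = ΔS_gas.

ΔS_universe = 31.3 J/K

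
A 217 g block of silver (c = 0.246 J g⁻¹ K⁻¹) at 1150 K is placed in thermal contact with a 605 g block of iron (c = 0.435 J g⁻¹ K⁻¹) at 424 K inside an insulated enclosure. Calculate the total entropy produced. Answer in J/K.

Energy balance: T_f = (m₁c₁T₁ + m₂c₂T₂)/(m₁c₁ + m₂c₂) = 546.43 K.
ΔS₁ = m₁c₁ ln(T_f/T₁) = 53.382 × ln(546.43/1150) = -39.72 J/K.
ΔS₂ = m₂c₂ ln(T_f/T₂) = 263.175 × ln(546.43/424) = 66.76 J/K.
ΔS_total = -39.72 + 66.76 = 27 J/K.

ΔS_total = 27 J/K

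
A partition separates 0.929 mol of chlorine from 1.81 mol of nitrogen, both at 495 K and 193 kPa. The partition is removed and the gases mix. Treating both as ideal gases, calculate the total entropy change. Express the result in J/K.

ΔS_mix = 14.6 J/K

Mole fractions: x_A = 0.929/2.74 = 0.339, x_B = 0.661.
ΔS_mix = −R(n_A ln x_A + n_B ln x_B) = −8.314 × (0.929 ln 0.339 + 1.81 ln 0.661) = 14.6 J/K.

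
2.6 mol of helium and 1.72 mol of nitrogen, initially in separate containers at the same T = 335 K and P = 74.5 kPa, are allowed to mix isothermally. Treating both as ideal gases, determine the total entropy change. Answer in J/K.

Mole fractions: x_A = 2.6/4.32 = 0.602, x_B = 0.398.
ΔS_mix = −R(n_A ln x_A + n_B ln x_B) = −8.314 × (2.6 ln 0.602 + 1.72 ln 0.398) = 24.1 J/K.

ΔS_mix = 24.1 J/K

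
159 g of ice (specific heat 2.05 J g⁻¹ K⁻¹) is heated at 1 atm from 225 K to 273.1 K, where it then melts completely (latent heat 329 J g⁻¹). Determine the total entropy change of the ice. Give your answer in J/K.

Warming step: ΔS₁ = m c ln(T_tr/T_i) = 159 × 2.05 × ln(273.1/225) = 63.15 J/K.
Phase change: ΔS₂ = +mL/T_tr = 159 × 329 / 273.1 = 191.5 J/K.
ΔS_total = (63.15) + (191.5) = 255 J/K.

ΔS = 255 J/K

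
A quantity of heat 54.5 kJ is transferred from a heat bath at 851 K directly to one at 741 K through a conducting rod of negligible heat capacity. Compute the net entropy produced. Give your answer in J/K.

ΔS_hot = −Q/T_H = −54500/851 = -64.04 J/K and ΔS_cold = +Q/T_C = 54500/741 = 73.55 J/K.
ΔS_total = -64.04 + 73.55 = 9.51 J/K, positive as the second law requires.

ΔS_total = 9.51 J/K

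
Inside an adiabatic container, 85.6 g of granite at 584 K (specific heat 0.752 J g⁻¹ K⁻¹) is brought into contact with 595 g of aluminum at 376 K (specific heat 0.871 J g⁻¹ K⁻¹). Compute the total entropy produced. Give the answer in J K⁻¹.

ΔS_total = 6.22 J/K

Energy balance: T_f = (m₁c₁T₁ + m₂c₂T₂)/(m₁c₁ + m₂c₂) = 398.98 K.
ΔS₁ = m₁c₁ ln(T_f/T₁) = 64.3712 × ln(398.98/584) = -24.52 J/K.
ΔS₂ = m₂c₂ ln(T_f/T₂) = 518.245 × ln(398.98/376) = 30.74 J/K.
ΔS_total = -24.52 + 30.74 = 6.22 J/K.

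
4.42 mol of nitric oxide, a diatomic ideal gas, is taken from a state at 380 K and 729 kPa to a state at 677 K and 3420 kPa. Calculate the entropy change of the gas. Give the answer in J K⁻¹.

ΔS = nC_p ln(T₂/T₁) − nR ln(P₂/P₁), with C_p = 7R/2 = 29.1 J mol⁻¹ K⁻¹ for a diatomic ideal gas.
ΔS = 4.42 × [29.1 × ln(677/380) − 8.314 × ln(3420/729)] = 17.5 J/K.

ΔS = 17.5 J/K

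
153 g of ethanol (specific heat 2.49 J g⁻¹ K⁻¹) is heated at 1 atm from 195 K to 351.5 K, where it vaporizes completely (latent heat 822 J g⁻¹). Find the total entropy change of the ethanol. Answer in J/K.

Warming step: ΔS₁ = m c ln(T_tr/T_i) = 153 × 2.49 × ln(351.5/195) = 224.5 J/K.
Phase change: ΔS₂ = +mL/T_tr = 153 × 822 / 351.5 = 357.8 J/K.
ΔS_total = (224.5) + (357.8) = 582 J/K.

ΔS = 582 J/K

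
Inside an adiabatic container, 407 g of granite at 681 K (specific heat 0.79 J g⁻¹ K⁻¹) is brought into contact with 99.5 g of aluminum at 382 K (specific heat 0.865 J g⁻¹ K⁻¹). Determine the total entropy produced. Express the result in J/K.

ΔS_total = 10.1 J/K

Energy balance: T_f = (m₁c₁T₁ + m₂c₂T₂)/(m₁c₁ + m₂c₂) = 617.86 K.
ΔS₁ = m₁c₁ ln(T_f/T₁) = 321.53 × ln(617.86/681) = -31.28 J/K.
ΔS₂ = m₂c₂ ln(T_f/T₂) = 86.0675 × ln(617.86/382) = 41.39 J/K.
ΔS_total = -31.28 + 41.39 = 10.1 J/K.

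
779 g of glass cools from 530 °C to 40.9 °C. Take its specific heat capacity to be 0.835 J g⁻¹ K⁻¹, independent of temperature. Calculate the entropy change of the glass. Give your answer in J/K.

ΔS = -611 J/K

In kelvin: T₁ = 803.15 K, T₂ = 314.05 K. ΔS = ∫dQ_rev/T = m c ln(T₂/T₁) = 779 × 0.835 × ln(314.05/803.15) = -611 J/K.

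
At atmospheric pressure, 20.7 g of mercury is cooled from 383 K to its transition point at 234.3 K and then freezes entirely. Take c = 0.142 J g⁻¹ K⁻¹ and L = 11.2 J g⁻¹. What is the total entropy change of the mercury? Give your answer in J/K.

Cooling step: ΔS₁ = m c ln(T_tr/T_i) = 20.7 × 0.142 × ln(234.3/383) = -1.445 J/K.
Phase change: ΔS₂ = −mL/T_tr = −20.7 × 11.2 / 234.3 = -0.9895 J/K.
ΔS_total = (-1.445) + (-0.9895) = -2.43 J/K.

ΔS = -2.43 J/K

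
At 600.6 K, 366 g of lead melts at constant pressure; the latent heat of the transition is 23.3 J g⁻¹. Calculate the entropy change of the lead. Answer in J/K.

ΔS = 14.2 J/K

Heat absorbed by the substance: Q = mL = 366 × 23.3 = 8527.8 J.
At constant T, ΔS = Q_rev/T = 8527.8 / 600.6 = 14.2 J/K.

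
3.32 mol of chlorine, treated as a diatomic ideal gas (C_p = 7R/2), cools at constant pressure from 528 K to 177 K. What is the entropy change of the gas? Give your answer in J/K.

At constant pressure, ΔS = nC_p ln(T₂/T₁) with C_p = 7R/2 = 29.1 J mol⁻¹ K⁻¹.
ΔS = 3.32 × 29.1 × ln(177/528) = -106 J/K.

ΔS = -106 J/K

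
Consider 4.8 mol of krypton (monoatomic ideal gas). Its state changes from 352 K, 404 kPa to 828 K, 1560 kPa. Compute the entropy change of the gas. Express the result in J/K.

ΔS = 31.4 J/K

ΔS = nC_p ln(T₂/T₁) − nR ln(P₂/P₁), with C_p = 5R/2 = 20.79 J mol⁻¹ K⁻¹ for a monoatomic ideal gas.
ΔS = 4.8 × [20.79 × ln(828/352) − 8.314 × ln(1560/404)] = 31.4 J/K.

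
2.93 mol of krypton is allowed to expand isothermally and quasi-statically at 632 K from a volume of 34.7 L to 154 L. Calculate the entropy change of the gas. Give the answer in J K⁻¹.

For an isothermal ideal gas ΔS_gas = nR ln(V₂/V₁) = 2.93 × 8.314 × ln(154/34.7) = 36.3 J/K.

ΔS_gas = 36.3 J/K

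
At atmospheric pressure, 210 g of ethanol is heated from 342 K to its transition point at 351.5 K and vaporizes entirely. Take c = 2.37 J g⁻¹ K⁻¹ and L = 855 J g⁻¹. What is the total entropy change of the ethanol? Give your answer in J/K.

Warming step: ΔS₁ = m c ln(T_tr/T_i) = 210 × 2.37 × ln(351.5/342) = 13.64 J/K.
Phase change: ΔS₂ = +mL/T_tr = 210 × 855 / 351.5 = 510.8 J/K.
ΔS_total = (13.64) + (510.8) = 524 J/K.

ΔS = 524 J/K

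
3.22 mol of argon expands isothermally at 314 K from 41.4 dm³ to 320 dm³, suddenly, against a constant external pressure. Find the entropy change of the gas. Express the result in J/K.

Entropy is a state function, so ΔS_gas depends only on the end states.
For an isothermal ideal gas ΔS_gas = nR ln(V₂/V₁) = 3.22 × 8.314 × ln(320/41.4) = 54.7 J/K.

ΔS_gas = 54.7 J/K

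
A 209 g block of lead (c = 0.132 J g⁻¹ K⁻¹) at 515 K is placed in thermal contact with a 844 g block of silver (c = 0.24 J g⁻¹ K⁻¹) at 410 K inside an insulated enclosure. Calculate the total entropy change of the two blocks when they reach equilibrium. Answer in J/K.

Energy balance: T_f = (m₁c₁T₁ + m₂c₂T₂)/(m₁c₁ + m₂c₂) = 422.59 K.
ΔS₁ = m₁c₁ ln(T_f/T₁) = 27.588 × ln(422.59/515) = -5.456 J/K.
ΔS₂ = m₂c₂ ln(T_f/T₂) = 202.56 × ln(422.59/410) = 6.125 J/K.
ΔS_total = -5.456 + 6.125 = 0.669 J/K.

ΔS_total = 0.669 J/K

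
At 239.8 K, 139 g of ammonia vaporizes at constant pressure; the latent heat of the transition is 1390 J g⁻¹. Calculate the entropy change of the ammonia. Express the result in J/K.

Heat absorbed by the substance: Q = mL = 139 × 1390 = 193210 J.
At constant T, ΔS = Q_rev/T = 193210 / 239.8 = 806 J/K.

ΔS = 806 J/K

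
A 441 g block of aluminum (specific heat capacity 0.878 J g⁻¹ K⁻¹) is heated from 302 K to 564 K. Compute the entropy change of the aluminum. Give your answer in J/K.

ΔS = 242 J/K

ΔS = ∫dQ_rev/T = m c ln(T₂/T₁) = 441 × 0.878 × ln(564/302) = 242 J/K.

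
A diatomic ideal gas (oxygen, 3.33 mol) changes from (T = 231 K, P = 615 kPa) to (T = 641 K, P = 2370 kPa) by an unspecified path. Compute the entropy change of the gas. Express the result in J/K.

ΔS = nC_p ln(T₂/T₁) − nR ln(P₂/P₁), with C_p = 7R/2 = 29.1 J mol⁻¹ K⁻¹ for a diatomic ideal gas.
ΔS = 3.33 × [29.1 × ln(641/231) − 8.314 × ln(2370/615)] = 61.5 J/K.

ΔS = 61.5 J/K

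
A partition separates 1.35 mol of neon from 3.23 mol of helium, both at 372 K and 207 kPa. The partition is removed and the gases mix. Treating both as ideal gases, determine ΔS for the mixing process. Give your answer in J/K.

ΔS_mix = 23.1 J/K

Mole fractions: x_A = 1.35/4.58 = 0.295, x_B = 0.705.
ΔS_mix = −R(n_A ln x_A + n_B ln x_B) = −8.314 × (1.35 ln 0.295 + 3.23 ln 0.705) = 23.1 J/K.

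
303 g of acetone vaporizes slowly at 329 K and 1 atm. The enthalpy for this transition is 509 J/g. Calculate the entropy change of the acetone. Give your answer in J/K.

Heat absorbed by the substance: Q = mL = 303 × 509 = 154227 J.
At constant T, ΔS = Q_rev/T = 154227 / 329 = 469 J/K.

ΔS = 469 J/K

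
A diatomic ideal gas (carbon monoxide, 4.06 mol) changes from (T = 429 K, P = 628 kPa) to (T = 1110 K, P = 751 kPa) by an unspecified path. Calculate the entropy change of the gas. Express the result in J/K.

ΔS = nC_p ln(T₂/T₁) − nR ln(P₂/P₁), with C_p = 7R/2 = 29.1 J mol⁻¹ K⁻¹ for a diatomic ideal gas.
ΔS = 4.06 × [29.1 × ln(1110/429) − 8.314 × ln(751/628)] = 106 J/K.

ΔS = 106 J/K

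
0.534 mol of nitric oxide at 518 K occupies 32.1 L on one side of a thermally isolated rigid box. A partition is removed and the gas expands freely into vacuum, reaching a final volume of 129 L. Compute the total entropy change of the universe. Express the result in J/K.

ΔS_universe = 6.18 J/K

For an ideal gas in free expansion Q = 0 and W = 0, so T is unchanged.
Entropy is a state function; using a reversible isothermal path, ΔS_gas = nR ln(V₂/V₁) = 0.534 × 8.314 × ln(129/32.1) = 6.18 J/K.
The insulated surroundings exchange no heat, so ΔS_surr = 0 and ΔS_universe = ΔS_gas.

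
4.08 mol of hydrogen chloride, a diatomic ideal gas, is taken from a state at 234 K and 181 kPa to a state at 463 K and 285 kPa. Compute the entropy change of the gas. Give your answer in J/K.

ΔS = 65.6 J/K

ΔS = nC_p ln(T₂/T₁) − nR ln(P₂/P₁), with C_p = 7R/2 = 29.1 J mol⁻¹ K⁻¹ for a diatomic ideal gas.
ΔS = 4.08 × [29.1 × ln(463/234) − 8.314 × ln(285/181)] = 65.6 J/K.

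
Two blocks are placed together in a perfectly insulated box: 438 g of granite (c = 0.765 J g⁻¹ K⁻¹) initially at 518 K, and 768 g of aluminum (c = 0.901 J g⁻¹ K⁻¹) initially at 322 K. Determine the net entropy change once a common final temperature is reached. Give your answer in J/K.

ΔS_total = 26.7 J/K

Energy balance: T_f = (m₁c₁T₁ + m₂c₂T₂)/(m₁c₁ + m₂c₂) = 385.94 K.
ΔS₁ = m₁c₁ ln(T_f/T₁) = 335.07 × ln(385.94/518) = -98.6 J/K.
ΔS₂ = m₂c₂ ln(T_f/T₂) = 691.968 × ln(385.94/322) = 125.3 J/K.
ΔS_total = -98.6 + 125.3 = 26.7 J/K.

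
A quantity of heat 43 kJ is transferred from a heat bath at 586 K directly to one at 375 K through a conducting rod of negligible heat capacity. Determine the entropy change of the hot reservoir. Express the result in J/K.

ΔS_hot = -73.4 J/K

The hot reservoir loses heat Q, so ΔS_hot = −Q/T_H = −43000/586 = -73.4 J/K.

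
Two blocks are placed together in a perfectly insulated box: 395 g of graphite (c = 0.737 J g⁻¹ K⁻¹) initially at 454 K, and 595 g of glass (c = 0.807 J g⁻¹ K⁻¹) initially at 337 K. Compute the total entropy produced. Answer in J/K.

Energy balance: T_f = (m₁c₁T₁ + m₂c₂T₂)/(m₁c₁ + m₂c₂) = 381.16 K.
ΔS₁ = m₁c₁ ln(T_f/T₁) = 291.115 × ln(381.16/454) = -50.91 J/K.
ΔS₂ = m₂c₂ ln(T_f/T₂) = 480.165 × ln(381.16/337) = 59.13 J/K.
ΔS_total = -50.91 + 59.13 = 8.22 J/K.

ΔS_total = 8.22 J/K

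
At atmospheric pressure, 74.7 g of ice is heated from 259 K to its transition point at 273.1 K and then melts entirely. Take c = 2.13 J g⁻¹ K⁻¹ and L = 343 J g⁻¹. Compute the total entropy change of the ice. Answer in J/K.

ΔS = 102 J/K

Warming step: ΔS₁ = m c ln(T_tr/T_i) = 74.7 × 2.13 × ln(273.1/259) = 8.434 J/K.
Phase change: ΔS₂ = +mL/T_tr = 74.7 × 343 / 273.1 = 93.82 J/K.
ΔS_total = (8.434) + (93.82) = 102 J/K.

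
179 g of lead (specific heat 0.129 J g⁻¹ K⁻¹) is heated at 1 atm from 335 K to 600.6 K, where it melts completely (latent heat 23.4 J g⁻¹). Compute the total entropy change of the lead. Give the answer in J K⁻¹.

Warming step: ΔS₁ = m c ln(T_tr/T_i) = 179 × 0.129 × ln(600.6/335) = 13.48 J/K.
Phase change: ΔS₂ = +mL/T_tr = 179 × 23.4 / 600.6 = 6.974 J/K.
ΔS_total = (13.48) + (6.974) = 20.5 J/K.

ΔS = 20.5 J/K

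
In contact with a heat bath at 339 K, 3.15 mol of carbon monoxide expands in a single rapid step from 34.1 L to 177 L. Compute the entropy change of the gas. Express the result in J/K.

Entropy is a state function, so ΔS_gas depends only on the end states.
For an isothermal ideal gas ΔS_gas = nR ln(V₂/V₁) = 3.15 × 8.314 × ln(177/34.1) = 43.1 J/K.

ΔS_gas = 43.1 J/K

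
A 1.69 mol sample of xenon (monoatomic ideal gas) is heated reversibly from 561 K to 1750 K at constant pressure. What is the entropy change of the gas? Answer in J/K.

At constant pressure, ΔS = nC_p ln(T₂/T₁) with C_p = 5R/2 = 20.79 J mol⁻¹ K⁻¹.
ΔS = 1.69 × 20.79 × ln(1750/561) = 40 J/K.

ΔS = 40 J/K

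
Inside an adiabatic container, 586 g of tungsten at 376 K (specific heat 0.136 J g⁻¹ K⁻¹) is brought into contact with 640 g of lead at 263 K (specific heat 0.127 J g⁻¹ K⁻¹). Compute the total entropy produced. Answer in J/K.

Energy balance: T_f = (m₁c₁T₁ + m₂c₂T₂)/(m₁c₁ + m₂c₂) = 318.94 K.
ΔS₁ = m₁c₁ ln(T_f/T₁) = 79.696 × ln(318.94/376) = -13.12 J/K.
ΔS₂ = m₂c₂ ln(T_f/T₂) = 81.28 × ln(318.94/263) = 15.68 J/K.
ΔS_total = -13.12 + 15.68 = 2.56 J/K.

ΔS_total = 2.56 J/K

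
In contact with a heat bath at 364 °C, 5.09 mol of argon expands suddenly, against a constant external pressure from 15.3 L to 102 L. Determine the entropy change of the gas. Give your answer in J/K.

ΔS_gas = 80.3 J/K

Entropy is a state function, so ΔS_gas depends only on the end states.
For an isothermal ideal gas ΔS_gas = nR ln(V₂/V₁) = 5.09 × 8.314 × ln(102/15.3) = 80.3 J/K.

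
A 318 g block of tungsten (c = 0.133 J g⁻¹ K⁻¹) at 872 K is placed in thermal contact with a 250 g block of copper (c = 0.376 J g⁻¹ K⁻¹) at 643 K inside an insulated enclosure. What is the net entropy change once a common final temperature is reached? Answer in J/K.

ΔS_total = 1.4 J/K

Energy balance: T_f = (m₁c₁T₁ + m₂c₂T₂)/(m₁c₁ + m₂c₂) = 714.06 K.
ΔS₁ = m₁c₁ ln(T_f/T₁) = 42.294 × ln(714.06/872) = -8.451 J/K.
ΔS₂ = m₂c₂ ln(T_f/T₂) = 94 × ln(714.06/643) = 9.854 J/K.
ΔS_total = -8.451 + 9.854 = 1.4 J/K.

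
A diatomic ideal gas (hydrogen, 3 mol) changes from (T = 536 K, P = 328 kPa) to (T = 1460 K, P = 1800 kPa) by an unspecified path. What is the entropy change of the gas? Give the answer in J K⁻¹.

ΔS = nC_p ln(T₂/T₁) − nR ln(P₂/P₁), with C_p = 7R/2 = 29.1 J mol⁻¹ K⁻¹ for a diatomic ideal gas.
ΔS = 3 × [29.1 × ln(1460/536) − 8.314 × ln(1800/328)] = 45 J/K.

ΔS = 45 J/K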